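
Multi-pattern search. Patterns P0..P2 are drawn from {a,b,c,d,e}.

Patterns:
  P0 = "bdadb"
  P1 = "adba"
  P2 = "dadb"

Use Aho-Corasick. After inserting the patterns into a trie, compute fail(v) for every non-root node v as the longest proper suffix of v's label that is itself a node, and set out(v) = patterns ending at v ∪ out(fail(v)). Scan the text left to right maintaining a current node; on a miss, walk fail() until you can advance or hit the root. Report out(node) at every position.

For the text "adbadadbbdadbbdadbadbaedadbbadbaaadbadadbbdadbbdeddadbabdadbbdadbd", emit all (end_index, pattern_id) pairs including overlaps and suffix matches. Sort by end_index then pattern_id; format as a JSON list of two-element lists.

Build:
Trie (insert patterns):
  0='ε' goto a→6 b→1 d→10
  1='b' goto d→2
  2='bd' goto a→3
  3='bda' goto d→4
  4='bdad' goto b→5
  5='bdadb' goto ·  ←P0
  6='a' goto d→7
  7='ad' goto b→8
  8='adb' goto a→9
  9='adba' goto ·  ←P1
  10='d' goto a→11
  11='da' goto d→12
  12='dad' goto b→13
  13='dadb' goto ·  ←P2

Failure links (BFS by depth):
  n1('b'): parent n0 fail=0; on 'b' 0 → fail=0;  out ∅∪∅=∅
  n6('a'): parent n0 fail=0; on 'a' 0 → fail=0;  out ∅∪∅=∅
  n10('d'): parent n0 fail=0; on 'd' 0 → fail=0;  out ∅∪∅=∅
  n2('bd'): parent n1 fail=0; on 'd' 0 → fail=10;  out ∅∪∅=∅
  n7('ad'): parent n6 fail=0; on 'd' 0 → fail=10;  out ∅∪∅=∅
  n11('da'): parent n10 fail=0; on 'a' 0 → fail=6;  out ∅∪∅=∅
  n3('bda'): parent n2 fail=10; on 'a' 10 → fail=11;  out ∅∪∅=∅
  n8('adb'): parent n7 fail=10; on 'b' 10→0 → fail=1;  out ∅∪∅=∅
  n12('dad'): parent n11 fail=6; on 'd' 6 → fail=7;  out ∅∪∅=∅
  n4('bdad'): parent n3 fail=11; on 'd' 11 → fail=12;  out ∅∪∅=∅
  n9('adba'): parent n8 fail=1; on 'a' 1→0 → fail=6;  out {1}∪∅={1}
  n13('dadb'): parent n12 fail=7; on 'b' 7 → fail=8;  out {2}∪∅={2}
  n5('bdadb'): parent n4 fail=12; on 'b' 12 → fail=13;  out {0}∪{2}={0,2}

Text stream:
pos 0 'a': at 6
pos 1 'd': at 7
pos 2 'b': at 8
pos 3 'a': at 9  emit P1@[0:3]
pos 4 'd': at 7 (via fail)
pos 5 'a': at 11 (via fail)
pos 6 'd': at 12
pos 7 'b': at 13  emit P2@[4:7]
pos 8 'b': at 1 (via fail)
pos 9 'd': at 2
pos 10 'a': at 3
pos 11 'd': at 4
pos 12 'b': at 5  emit P0@[8:12],P2@[9:12]
pos 13 'b': at 1 (via fail)
pos 14 'd': at 2
pos 15 'a': at 3
pos 16 'd': at 4
pos 17 'b': at 5  emit P0@[13:17],P2@[14:17]
pos 18 'a': at 9 (via fail)  emit P1@[15:18]
pos 19 'd': at 7 (via fail)
pos 20 'b': at 8
pos 21 'a': at 9  emit P1@[18:21]
pos 22 'e': at 0 (via fail)
pos 23 'd': at 10
pos 24 'a': at 11
pos 25 'd': at 12
pos 26 'b': at 13  emit P2@[23:26]
pos 27 'b': at 1 (via fail)
pos 28 'a': at 6 (via fail)
pos 29 'd': at 7
pos 30 'b': at 8
pos 31 'a': at 9  emit P1@[28:31]
pos 32 'a': at 6 (via fail)
pos 33 'a': at 6 (via fail)
pos 34 'd': at 7
pos 35 'b': at 8
pos 36 'a': at 9  emit P1@[33:36]
pos 37 'd': at 7 (via fail)
pos 38 'a': at 11 (via fail)
pos 39 'd': at 12
pos 40 'b': at 13  emit P2@[37:40]
pos 41 'b': at 1 (via fail)
pos 42 'd': at 2
pos 43 'a': at 3
pos 44 'd': at 4
pos 45 'b': at 5  emit P0@[41:45],P2@[42:45]
pos 46 'b': at 1 (via fail)
pos 47 'd': at 2
pos 48 'e': at 0 (via fail)
pos 49 'd': at 10
pos 50 'd': at 10 (via fail)
pos 51 'a': at 11
pos 52 'd': at 12
pos 53 'b': at 13  emit P2@[50:53]
pos 54 'a': at 9 (via fail)  emit P1@[51:54]
pos 55 'b': at 1 (via fail)
pos 56 'd': at 2
pos 57 'a': at 3
pos 58 'd': at 4
pos 59 'b': at 5  emit P0@[55:59],P2@[56:59]
pos 60 'b': at 1 (via fail)
pos 61 'd': at 2
pos 62 'a': at 3
pos 63 'd': at 4
pos 64 'b': at 5  emit P0@[60:64],P2@[61:64]
pos 65 'd': at 2 (via fail)

All matches (sorted): [[3,1],[7,2],[12,0],[12,2],[17,0],[17,2],[18,1],[21,1],[26,2],[31,1],[36,1],[40,2],[45,0],[45,2],[53,2],[54,1],[59,0],[59,2],[64,0],[64,2]]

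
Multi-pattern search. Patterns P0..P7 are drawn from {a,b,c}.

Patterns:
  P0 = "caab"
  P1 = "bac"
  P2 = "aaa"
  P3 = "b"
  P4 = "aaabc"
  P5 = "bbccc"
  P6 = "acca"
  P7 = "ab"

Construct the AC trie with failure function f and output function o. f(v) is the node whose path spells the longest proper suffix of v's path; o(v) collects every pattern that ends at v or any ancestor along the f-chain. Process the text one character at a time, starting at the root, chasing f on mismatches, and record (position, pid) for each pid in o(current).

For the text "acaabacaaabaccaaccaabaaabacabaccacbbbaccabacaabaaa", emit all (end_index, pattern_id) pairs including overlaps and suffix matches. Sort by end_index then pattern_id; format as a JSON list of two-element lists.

Construct AC machine:
Trie (insert patterns):
  0='ε' goto a→8 b→5 c→1
  1='c' goto a→2
  2='ca' goto a→3
  3='caa' goto b→4
  4='caab' goto ·  [P0 ends]
  5='b' goto a→6 b→13  [P3 ends]
  6='ba' goto c→7
  7='bac' goto ·  [P1 ends]
  8='a' goto a→9 b→20 c→17
  9='aa' goto a→10
  10='aaa' goto b→11  [P2 ends]
  11='aaab' goto c→12
  12='aaabc' goto ·  [P4 ends]
  13='bb' goto c→14
  14='bbc' goto c→15
  15='bbcc' goto c→16
  16='bbccc' goto ·  [P5 ends]
  17='ac' goto c→18
  18='acc' goto a→19
  19='acca' goto ·  [P6 ends]
  20='ab' goto ·  [P7 ends]

Failure links (BFS by depth):
  n1('c'): parent n0 fail=0; on 'c' 0 → fail=0;  out ∅∪∅=∅
  n5('b'): parent n0 fail=0; on 'b' 0 → fail=0;  out {3}∪∅={3}
  n8('a'): parent n0 fail=0; on 'a' 0 → fail=0;  out ∅∪∅=∅
  n2('ca'): parent n1 fail=0; on 'a' 0 → fail=8;  out ∅∪∅=∅
  n6('ba'): parent n5 fail=0; on 'a' 0 → fail=8;  out ∅∪∅=∅
  n9('aa'): parent n8 fail=0; on 'a' 0 → fail=8;  out ∅∪∅=∅
  n13('bb'): parent n5 fail=0; on 'b' 0 → fail=5;  out ∅∪{3}={3}
  n17('ac'): parent n8 fail=0; on 'c' 0 → fail=1;  out ∅∪∅=∅
  n20('ab'): parent n8 fail=0; on 'b' 0 → fail=5;  out {7}∪{3}={3,7}
  n3('caa'): parent n2 fail=8; on 'a' 8 → fail=9;  out ∅∪∅=∅
  n7('bac'): parent n6 fail=8; on 'c' 8 → fail=17;  out {1}∪∅={1}
  n10('aaa'): parent n9 fail=8; on 'a' 8 → fail=9;  out {2}∪∅={2}
  n14('bbc'): parent n13 fail=5; on 'c' 5→0 → fail=1;  out ∅∪∅=∅
  n18('acc'): parent n17 fail=1; on 'c' 1→0 → fail=1;  out ∅∪∅=∅
  n4('caab'): parent n3 fail=9; on 'b' 9→8 → fail=20;  out {0}∪{3,7}={0,3,7}
  n11('aaab'): parent n10 fail=9; on 'b' 9→8 → fail=20;  out ∅∪{3,7}={3,7}
  n15('bbcc'): parent n14 fail=1; on 'c' 1→0 → fail=1;  out ∅∪∅=∅
  n19('acca'): parent n18 fail=1; on 'a' 1 → fail=2;  out {6}∪∅={6}
  n12('aaabc'): parent n11 fail=20; on 'c' 20→5→0 → fail=1;  out {4}∪∅={4}
  n16('bbccc'): parent n15 fail=1; on 'c' 1→0 → fail=1;  out {5}∪∅={5}

Text stream:
i=0 'a': node 0→8
i=1 'c': node 8→17
i=2 'a': node 17→2 ·f
i=3 'a': node 2→3
i=4 'b': node 3→4  ** P0@[1:4],P3@[4:4],P7@[3:4]
i=5 'a': node 4→6 ·f
i=6 'c': node 6→7  ** P1@[4:6]
i=7 'a': node 7→2 ·f
i=8 'a': node 2→3
i=9 'a': node 3→10 ·f  ** P2@[7:9]
i=10 'b': node 10→11  ** P3@[10:10],P7@[9:10]
i=11 'a': node 11→6 ·f
i=12 'c': node 6→7  ** P1@[10:12]
i=13 'c': node 7→18 ·f
i=14 'a': node 18→19  ** P6@[11:14]
i=15 'a': node 19→3 ·f
i=16 'c': node 3→17 ·f
i=17 'c': node 17→18
i=18 'a': node 18→19  ** P6@[15:18]
i=19 'a': node 19→3 ·f
i=20 'b': node 3→4  ** P0@[17:20],P3@[20:20],P7@[19:20]
i=21 'a': node 4→6 ·f
i=22 'a': node 6→9 ·f
i=23 'a': node 9→10  ** P2@[21:23]
i=24 'b': node 10→11  ** P3@[24:24],P7@[23:24]
i=25 'a': node 11→6 ·f
i=26 'c': node 6→7  ** P1@[24:26]
i=27 'a': node 7→2 ·f
i=28 'b': node 2→20 ·f  ** P3@[28:28],P7@[27:28]
i=29 'a': node 20→6 ·f
i=30 'c': node 6→7  ** P1@[28:30]
i=31 'c': node 7→18 ·f
i=32 'a': node 18→19  ** P6@[29:32]
i=33 'c': node 19→17 ·f
i=34 'b': node 17→5 ·f  ** P3@[34:34]
i=35 'b': node 5→13  ** P3@[35:35]
i=36 'b': node 13→13 ·f  ** P3@[36:36]
i=37 'a': node 13→6 ·f
i=38 'c': node 6→7  ** P1@[36:38]
i=39 'c': node 7→18 ·f
i=40 'a': node 18→19  ** P6@[37:40]
i=41 'b': node 19→20 ·f  ** P3@[41:41],P7@[40:41]
i=42 'a': node 20→6 ·f
i=43 'c': node 6→7  ** P1@[41:43]
i=44 'a': node 7→2 ·f
i=45 'a': node 2→3
i=46 'b': node 3→4  ** P0@[43:46],P3@[46:46],P7@[45:46]
i=47 'a': node 4→6 ·f
i=48 'a': node 6→9 ·f
i=49 'a': node 9→10  ** P2@[47:49]

All matches (sorted): [[4,0],[4,3],[4,7],[6,1],[9,2],[10,3],[10,7],[12,1],[14,6],[18,6],[20,0],[20,3],[20,7],[23,2],[24,3],[24,7],[26,1],[28,3],[28,7],[30,1],[32,6],[34,3],[35,3],[36,3],[38,1],[40,6],[41,3],[41,7],[43,1],[46,0],[46,3],[46,7],[49,2]]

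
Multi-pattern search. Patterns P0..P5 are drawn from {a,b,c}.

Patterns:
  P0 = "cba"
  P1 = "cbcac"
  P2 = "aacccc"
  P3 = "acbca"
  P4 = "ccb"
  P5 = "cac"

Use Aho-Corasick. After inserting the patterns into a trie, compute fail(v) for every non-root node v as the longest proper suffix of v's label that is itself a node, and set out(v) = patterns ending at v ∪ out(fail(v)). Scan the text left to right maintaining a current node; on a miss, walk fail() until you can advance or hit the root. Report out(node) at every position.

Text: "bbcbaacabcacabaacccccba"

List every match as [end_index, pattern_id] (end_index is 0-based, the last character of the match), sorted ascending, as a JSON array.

Build:
Trie (insert patterns):
  n0 'ε': a→7 c→1
  n1 'c': a→19 b→2 c→17
  n2 'cb': a→3 c→4
  n3 'cba': ·  [P0 ends]
  n4 'cbc': a→5
  n5 'cbca': c→6
  n6 'cbcac': ·  [P1 ends]
  n7 'a': a→8 c→13
  n8 'aa': c→9
  n9 'aac': c→10
  n10 'aacc': c→11
  n11 'aaccc': c→12
  n12 'aacccc': ·  [P2 ends]
  n13 'ac': b→14
  n14 'acb': c→15
  n15 'acbc': a→16
  n16 'acbca': ·  [P3 ends]
  n17 'cc': b→18
  n18 'ccb': ·  [P4 ends]
  n19 'ca': c→20
  n20 'cac': ·  [P5 ends]

BFS fail/out derivation:
  fail(1) 'c': from fail(0)=0 chase 'c': 0 ⇒ 0;  out=∅∪out(0)=∅
  fail(7) 'a': from fail(0)=0 chase 'a': 0 ⇒ 0;  out=∅∪out(0)=∅
  fail(2) 'cb': from fail(1)=0 chase 'b': 0 ⇒ 0;  out=∅∪out(0)=∅
  fail(8) 'aa': from fail(7)=0 chase 'a': 0 ⇒ 7;  out=∅∪out(7)=∅
  fail(13) 'ac': from fail(7)=0 chase 'c': 0 ⇒ 1;  out=∅∪out(1)=∅
  fail(17) 'cc': from fail(1)=0 chase 'c': 0 ⇒ 1;  out=∅∪out(1)=∅
  fail(19) 'ca': from fail(1)=0 chase 'a': 0 ⇒ 7;  out=∅∪out(7)=∅
  fail(3) 'cba': from fail(2)=0 chase 'a': 0 ⇒ 7;  out={0}∪out(7)={0}
  fail(4) 'cbc': from fail(2)=0 chase 'c': 0 ⇒ 1;  out=∅∪out(1)=∅
  fail(9) 'aac': from fail(8)=7 chase 'c': 7 ⇒ 13;  out=∅∪out(13)=∅
  fail(14) 'acb': from fail(13)=1 chase 'b': 1 ⇒ 2;  out=∅∪out(2)=∅
  fail(18) 'ccb': from fail(17)=1 chase 'b': 1 ⇒ 2;  out={4}∪out(2)={4}
  fail(20) 'cac': from fail(19)=7 chase 'c': 7 ⇒ 13;  out={5}∪out(13)={5}
  fail(5) 'cbca': from fail(4)=1 chase 'a': 1 ⇒ 19;  out=∅∪out(19)=∅
  fail(10) 'aacc': from fail(9)=13 chase 'c': 13→1 ⇒ 17;  out=∅∪out(17)=∅
  fail(15) 'acbc': from fail(14)=2 chase 'c': 2 ⇒ 4;  out=∅∪out(4)=∅
  fail(6) 'cbcac': from fail(5)=19 chase 'c': 19 ⇒ 20;  out={1}∪out(20)={1,5}
  fail(11) 'aaccc': from fail(10)=17 chase 'c': 17→1 ⇒ 17;  out=∅∪out(17)=∅
  fail(16) 'acbca': from fail(15)=4 chase 'a': 4 ⇒ 5;  out={3}∪out(5)={3}
  fail(12) 'aacccc': from fail(11)=17 chase 'c': 17→1 ⇒ 17;  out={2}∪out(17)={2}

Scan:
pos 0 'b': at 0
pos 1 'b': at 0
pos 2 'c': at 1
pos 3 'b': at 2
pos 4 'a': at 3  emit P0@[2:4]
pos 5 'a': at 8 ·f
pos 6 'c': at 9
pos 7 'a': at 19 ·f
pos 8 'b': at 0 ·f
pos 9 'c': at 1
pos 10 'a': at 19
pos 11 'c': at 20  emit P5@[9:11]
pos 12 'a': at 19 ·f
pos 13 'b': at 0 ·f
pos 14 'a': at 7
pos 15 'a': at 8
pos 16 'c': at 9
pos 17 'c': at 10
pos 18 'c': at 11
pos 19 'c': at 12  emit P2@[14:19]
pos 20 'c': at 17 ·f
pos 21 'b': at 18  emit P4@[19:21]
pos 22 'a': at 3 ·f  emit P0@[20:22]

Matches: [[4,0],[11,5],[19,2],[21,4],[22,0]]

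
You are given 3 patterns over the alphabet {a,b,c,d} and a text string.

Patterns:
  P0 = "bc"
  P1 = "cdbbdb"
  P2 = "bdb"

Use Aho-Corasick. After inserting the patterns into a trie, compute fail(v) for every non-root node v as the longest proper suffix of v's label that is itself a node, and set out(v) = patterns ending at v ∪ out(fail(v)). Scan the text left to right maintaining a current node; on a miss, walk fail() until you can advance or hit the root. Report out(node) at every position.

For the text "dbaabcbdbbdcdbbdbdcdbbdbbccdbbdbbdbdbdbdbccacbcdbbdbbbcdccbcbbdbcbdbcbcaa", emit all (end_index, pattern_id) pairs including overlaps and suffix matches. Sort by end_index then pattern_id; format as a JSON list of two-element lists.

Construct AC machine:
Trie (insert patterns):
  n0 'ε': b→1 c→3
  n1 'b': c→2 d→9
  n2 'bc': ·  [P0 ends]
  n3 'c': d→4
  n4 'cd': b→5
  n5 'cdb': b→6
  n6 'cdbb': d→7
  n7 'cdbbd': b→8
  n8 'cdbbdb': ·  [P1 ends]
  n9 'bd': b→10
  n10 'bdb': ·  [P2 ends]

Failure links (BFS by depth):
  fail(1) 'b': from fail(0)=0 chase 'b': 0 ⇒ 0;  out=∅∪out(0)=∅
  fail(3) 'c': from fail(0)=0 chase 'c': 0 ⇒ 0;  out=∅∪out(0)=∅
  fail(2) 'bc': from fail(1)=0 chase 'c': 0 ⇒ 3;  out={0}∪out(3)={0}
  fail(4) 'cd': from fail(3)=0 chase 'd': 0 ⇒ 0;  out=∅∪out(0)=∅
  fail(9) 'bd': from fail(1)=0 chase 'd': 0 ⇒ 0;  out=∅∪out(0)=∅
  fail(5) 'cdb': from fail(4)=0 chase 'b': 0 ⇒ 1;  out=∅∪out(1)=∅
  fail(10) 'bdb': from fail(9)=0 chase 'b': 0 ⇒ 1;  out={2}∪out(1)={2}
  fail(6) 'cdbb': from fail(5)=1 chase 'b': 1→0 ⇒ 1;  out=∅∪out(1)=∅
  fail(7) 'cdbbd': from fail(6)=1 chase 'd': 1 ⇒ 9;  out=∅∪out(9)=∅
  fail(8) 'cdbbdb': from fail(7)=9 chase 'b': 9 ⇒ 10;  out={1}∪out(10)={1,2}

Run:
i=0 'd': node 0→0
i=1 'b': node 0→1
i=2 'a': node 1→0 ·f
i=3 'a': node 0→0
i=4 'b': node 0→1
i=5 'c': node 1→2  → match P0@[4:5]
i=6 'b': node 2→1 ·f
i=7 'd': node 1→9
i=8 'b': node 9→10  → match P2@[6:8]
i=9 'b': node 10→1 ·f
i=10 'd': node 1→9
i=11 'c': node 9→3 ·f
i=12 'd': node 3→4
i=13 'b': node 4→5
i=14 'b': node 5→6
i=15 'd': node 6→7
i=16 'b': node 7→8  → match P1@[11:16],P2@[14:16]
i=17 'd': node 8→9 ·f
i=18 'c': node 9→3 ·f
i=19 'd': node 3→4
i=20 'b': node 4→5
i=21 'b': node 5→6
i=22 'd': node 6→7
i=23 'b': node 7→8  → match P1@[18:23],P2@[21:23]
i=24 'b': node 8→1 ·f
i=25 'c': node 1→2  → match P0@[24:25]
i=26 'c': node 2→3 ·f
i=27 'd': node 3→4
i=28 'b': node 4→5
i=29 'b': node 5→6
i=30 'd': node 6→7
i=31 'b': node 7→8  → match P1@[26:31],P2@[29:31]
i=32 'b': node 8→1 ·f
i=33 'd': node 1→9
i=34 'b': node 9→10  → match P2@[32:34]
i=35 'd': node 10→9 ·f
i=36 'b': node 9→10  → match P2@[34:36]
i=37 'd': node 10→9 ·f
i=38 'b': node 9→10  → match P2@[36:38]
i=39 'd': node 10→9 ·f
i=40 'b': node 9→10  → match P2@[38:40]
i=41 'c': node 10→2 ·f  → match P0@[40:41]
i=42 'c': node 2→3 ·f
i=43 'a': node 3→0 ·f
i=44 'c': node 0→3
i=45 'b': node 3→1 ·f
i=46 'c': node 1→2  → match P0@[45:46]
i=47 'd': node 2→4 ·f
i=48 'b': node 4→5
i=49 'b': node 5→6
i=50 'd': node 6→7
i=51 'b': node 7→8  → match P1@[46:51],P2@[49:51]
i=52 'b': node 8→1 ·f
i=53 'b': node 1→1 ·f
i=54 'c': node 1→2  → match P0@[53:54]
i=55 'd': node 2→4 ·f
i=56 'c': node 4→3 ·f
i=57 'c': node 3→3 ·f
i=58 'b': node 3→1 ·f
i=59 'c': node 1→2  → match P0@[58:59]
i=60 'b': node 2→1 ·f
i=61 'b': node 1→1 ·f
i=62 'd': node 1→9
i=63 'b': node 9→10  → match P2@[61:63]
i=64 'c': node 10→2 ·f  → match P0@[63:64]
i=65 'b': node 2→1 ·f
i=66 'd': node 1→9
i=67 'b': node 9→10  → match P2@[65:67]
i=68 'c': node 10→2 ·f  → match P0@[67:68]
i=69 'b': node 2→1 ·f
i=70 'c': node 1→2  → match P0@[69:70]
i=71 'a': node 2→0 ·f
i=72 'a': node 0→0

All matches (sorted): [[5,0],[8,2],[16,1],[16,2],[23,1],[23,2],[25,0],[31,1],[31,2],[34,2],[36,2],[38,2],[40,2],[41,0],[46,0],[51,1],[51,2],[54,0],[59,0],[63,2],[64,0],[67,2],[68,0],[70,0]]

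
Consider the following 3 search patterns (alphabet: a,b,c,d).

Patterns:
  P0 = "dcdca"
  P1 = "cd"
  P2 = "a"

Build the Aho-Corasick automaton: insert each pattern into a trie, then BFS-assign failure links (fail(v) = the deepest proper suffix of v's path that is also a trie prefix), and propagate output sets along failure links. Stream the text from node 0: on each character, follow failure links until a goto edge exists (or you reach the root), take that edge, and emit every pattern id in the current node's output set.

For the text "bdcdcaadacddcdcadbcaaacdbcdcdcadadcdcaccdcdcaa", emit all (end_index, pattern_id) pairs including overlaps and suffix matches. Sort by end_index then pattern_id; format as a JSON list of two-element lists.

Construct AC machine:
Trie (insert patterns):
  0='ε' goto a→8 c→6 d→1
  1='d' goto c→2
  2='dc' goto d→3
  3='dcd' goto c→4
  4='dcdc' goto a→5
  5='dcdca' goto ·  [P0 ends]
  6='c' goto d→7
  7='cd' goto ·  [P1 ends]
  8='a' goto ·  [P2 ends]

BFS fail/out derivation:
  fail(1) 'd': from fail(0)=0 chase 'd': 0 ⇒ 0;  out=∅∪out(0)=∅
  fail(6) 'c': from fail(0)=0 chase 'c': 0 ⇒ 0;  out=∅∪out(0)=∅
  fail(8) 'a': from fail(0)=0 chase 'a': 0 ⇒ 0;  out={2}∪out(0)={2}
  fail(2) 'dc': from fail(1)=0 chase 'c': 0 ⇒ 6;  out=∅∪out(6)=∅
  fail(7) 'cd': from fail(6)=0 chase 'd': 0 ⇒ 1;  out={1}∪out(1)={1}
  fail(3) 'dcd': from fail(2)=6 chase 'd': 6 ⇒ 7;  out=∅∪out(7)={1}
  fail(4) 'dcdc': from fail(3)=7 chase 'c': 7→1 ⇒ 2;  out=∅∪out(2)=∅
  fail(5) 'dcdca': from fail(4)=2 chase 'a': 2→6→0 ⇒ 8;  out={0}∪out(8)={0,2}

Text stream:
i=0 'b': node 0→0
i=1 'd': node 0→1
i=2 'c': node 1→2
i=3 'd': node 2→3  → match P1@[2:3]
i=4 'c': node 3→4
i=5 'a': node 4→5  → match P0@[1:5],P2@[5:5]
i=6 'a': node 5→8 (via fail)  → match P2@[6:6]
i=7 'd': node 8→1 (via fail)
i=8 'a': node 1→8 (via fail)  → match P2@[8:8]
i=9 'c': node 8→6 (via fail)
i=10 'd': node 6→7  → match P1@[9:10]
i=11 'd': node 7→1 (via fail)
i=12 'c': node 1→2
i=13 'd': node 2→3  → match P1@[12:13]
i=14 'c': node 3→4
i=15 'a': node 4→5  → match P0@[11:15],P2@[15:15]
i=16 'd': node 5→1 (via fail)
i=17 'b': node 1→0 (via fail)
i=18 'c': node 0→6
i=19 'a': node 6→8 (via fail)  → match P2@[19:19]
i=20 'a': node 8→8 (via fail)  → match P2@[20:20]
i=21 'a': node 8→8 (via fail)  → match P2@[21:21]
i=22 'c': node 8→6 (via fail)
i=23 'd': node 6→7  → match P1@[22:23]
i=24 'b': node 7→0 (via fail)
i=25 'c': node 0→6
i=26 'd': node 6→7  → match P1@[25:26]
i=27 'c': node 7→2 (via fail)
i=28 'd': node 2→3  → match P1@[27:28]
i=29 'c': node 3→4
i=30 'a': node 4→5  → match P0@[26:30],P2@[30:30]
i=31 'd': node 5→1 (via fail)
i=32 'a': node 1→8 (via fail)  → match P2@[32:32]
i=33 'd': node 8→1 (via fail)
i=34 'c': node 1→2
i=35 'd': node 2→3  → match P1@[34:35]
i=36 'c': node 3→4
i=37 'a': node 4→5  → match P0@[33:37],P2@[37:37]
i=38 'c': node 5→6 (via fail)
i=39 'c': node 6→6 (via fail)
i=40 'd': node 6→7  → match P1@[39:40]
i=41 'c': node 7→2 (via fail)
i=42 'd': node 2→3  → match P1@[41:42]
i=43 'c': node 3→4
i=44 'a': node 4→5  → match P0@[40:44],P2@[44:44]
i=45 'a': node 5→8 (via fail)  → match P2@[45:45]

Matches: [[3,1],[5,0],[5,2],[6,2],[8,2],[10,1],[13,1],[15,0],[15,2],[19,2],[20,2],[21,2],[23,1],[26,1],[28,1],[30,0],[30,2],[32,2],[35,1],[37,0],[37,2],[40,1],[42,1],[44,0],[44,2],[45,2]]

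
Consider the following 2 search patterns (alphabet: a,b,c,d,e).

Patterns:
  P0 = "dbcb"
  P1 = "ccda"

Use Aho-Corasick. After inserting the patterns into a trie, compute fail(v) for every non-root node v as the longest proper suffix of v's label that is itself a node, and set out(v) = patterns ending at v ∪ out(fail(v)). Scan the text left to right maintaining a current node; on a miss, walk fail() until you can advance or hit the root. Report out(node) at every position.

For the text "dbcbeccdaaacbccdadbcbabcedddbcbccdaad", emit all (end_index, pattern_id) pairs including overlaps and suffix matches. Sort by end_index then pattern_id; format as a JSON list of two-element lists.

Construct AC machine:
Trie (insert patterns):
  n0 'ε': c→5 d→1
  n1 'd': b→2
  n2 'db': c→3
  n3 'dbc': b→4
  n4 'dbcb': ·  ←P0
  n5 'c': c→6
  n6 'cc': d→7
  n7 'ccd': a→8
  n8 'ccda': ·  ←P1

BFS fail/out derivation:
  fail(1) 'd': from fail(0)=0 chase 'd': 0 ⇒ 0;  out=∅∪out(0)=∅
  fail(5) 'c': from fail(0)=0 chase 'c': 0 ⇒ 0;  out=∅∪out(0)=∅
  fail(2) 'db': from fail(1)=0 chase 'b': 0 ⇒ 0;  out=∅∪out(0)=∅
  fail(6) 'cc': from fail(5)=0 chase 'c': 0 ⇒ 5;  out=∅∪out(5)=∅
  fail(3) 'dbc': from fail(2)=0 chase 'c': 0 ⇒ 5;  out=∅∪out(5)=∅
  fail(7) 'ccd': from fail(6)=5 chase 'd': 5→0 ⇒ 1;  out=∅∪out(1)=∅
  fail(4) 'dbcb': from fail(3)=5 chase 'b': 5→0 ⇒ 0;  out={0}∪out(0)={0}
  fail(8) 'ccda': from fail(7)=1 chase 'a': 1→0 ⇒ 0;  out={1}∪out(0)={1}

Scan:
pos 0 'd': at 1
pos 1 'b': at 2
pos 2 'c': at 3
pos 3 'b': at 4  ** P0@[0:3]
pos 4 'e': at 0 (via fail)
pos 5 'c': at 5
pos 6 'c': at 6
pos 7 'd': at 7
pos 8 'a': at 8  ** P1@[5:8]
pos 9 'a': at 0 (via fail)
pos 10 'a': at 0
pos 11 'c': at 5
pos 12 'b': at 0 (via fail)
pos 13 'c': at 5
pos 14 'c': at 6
pos 15 'd': at 7
pos 16 'a': at 8  ** P1@[13:16]
pos 17 'd': at 1 (via fail)
pos 18 'b': at 2
pos 19 'c': at 3
pos 20 'b': at 4  ** P0@[17:20]
pos 21 'a': at 0 (via fail)
pos 22 'b': at 0
pos 23 'c': at 5
pos 24 'e': at 0 (via fail)
pos 25 'd': at 1
pos 26 'd': at 1 (via fail)
pos 27 'd': at 1 (via fail)
pos 28 'b': at 2
pos 29 'c': at 3
pos 30 'b': at 4  ** P0@[27:30]
pos 31 'c': at 5 (via fail)
pos 32 'c': at 6
pos 33 'd': at 7
pos 34 'a': at 8  ** P1@[31:34]
pos 35 'a': at 0 (via fail)
pos 36 'd': at 1

Matches: [[3,0],[8,1],[16,1],[20,0],[30,0],[34,1]]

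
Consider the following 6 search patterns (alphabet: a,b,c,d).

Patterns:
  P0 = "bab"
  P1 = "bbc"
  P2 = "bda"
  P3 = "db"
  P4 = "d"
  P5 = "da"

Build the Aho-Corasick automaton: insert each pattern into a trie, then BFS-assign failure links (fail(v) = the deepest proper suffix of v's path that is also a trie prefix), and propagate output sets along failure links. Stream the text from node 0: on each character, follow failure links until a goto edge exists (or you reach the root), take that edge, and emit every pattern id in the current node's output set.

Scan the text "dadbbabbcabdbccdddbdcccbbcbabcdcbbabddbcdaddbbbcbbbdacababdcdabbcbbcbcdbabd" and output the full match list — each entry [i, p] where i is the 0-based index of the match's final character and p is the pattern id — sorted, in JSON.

Build automaton:
Trie nodes:
  0='ε' goto b→1 d→8
  1='b' goto a→2 b→4 d→6
  2='ba' goto b→3
  3='bab' goto ·  ←P0
  4='bb' goto c→5
  5='bbc' goto ·  ←P1
  6='bd' goto a→7
  7='bda' goto ·  ←P2
  8='d' goto a→10 b→9  ←P4
  9='db' goto ·  ←P3
  10='da' goto ·  ←P5

Failure links (BFS by depth):
  n1('b'): parent n0 fail=0; on 'b' 0 → fail=0;  out ∅∪∅=∅
  n8('d'): parent n0 fail=0; on 'd' 0 → fail=0;  out {4}∪∅={4}
  n2('ba'): parent n1 fail=0; on 'a' 0 → fail=0;  out ∅∪∅=∅
  n4('bb'): parent n1 fail=0; on 'b' 0 → fail=1;  out ∅∪∅=∅
  n6('bd'): parent n1 fail=0; on 'd' 0 → fail=8;  out ∅∪{4}={4}
  n9('db'): parent n8 fail=0; on 'b' 0 → fail=1;  out {3}∪∅={3}
  n10('da'): parent n8 fail=0; on 'a' 0 → fail=0;  out {5}∪∅={5}
  n3('bab'): parent n2 fail=0; on 'b' 0 → fail=1;  out {0}∪∅={0}
  n5('bbc'): parent n4 fail=1; on 'c' 1→0 → fail=0;  out {1}∪∅={1}
  n7('bda'): parent n6 fail=8; on 'a' 8 → fail=10;  out {2}∪{5}={2,5}

Run:
i=0 'd': node 0→8  ** P4@[0:0]
i=1 'a': node 8→10  ** P5@[0:1]
i=2 'd': node 10→8 (fail-walked)  ** P4@[2:2]
i=3 'b': node 8→9  ** P3@[2:3]
i=4 'b': node 9→4 (fail-walked)
i=5 'a': node 4→2 (fail-walked)
i=6 'b': node 2→3  ** P0@[4:6]
i=7 'b': node 3→4 (fail-walked)
i=8 'c': node 4→5  ** P1@[6:8]
i=9 'a': node 5→0 (fail-walked)
i=10 'b': node 0→1
i=11 'd': node 1→6  ** P4@[11:11]
i=12 'b': node 6→9 (fail-walked)  ** P3@[11:12]
i=13 'c': node 9→0 (fail-walked)
i=14 'c': node 0→0
i=15 'd': node 0→8  ** P4@[15:15]
i=16 'd': node 8→8 (fail-walked)  ** P4@[16:16]
i=17 'd': node 8→8 (fail-walked)  ** P4@[17:17]
i=18 'b': node 8→9  ** P3@[17:18]
i=19 'd': node 9→6 (fail-walked)  ** P4@[19:19]
i=20 'c': node 6→0 (fail-walked)
i=21 'c': node 0→0
i=22 'c': node 0→0
i=23 'b': node 0→1
i=24 'b': node 1→4
i=25 'c': node 4→5  ** P1@[23:25]
i=26 'b': node 5→1 (fail-walked)
i=27 'a': node 1→2
i=28 'b': node 2→3  ** P0@[26:28]
i=29 'c': node 3→0 (fail-walked)
i=30 'd': node 0→8  ** P4@[30:30]
i=31 'c': node 8→0 (fail-walked)
i=32 'b': node 0→1
i=33 'b': node 1→4
i=34 'a': node 4→2 (fail-walked)
i=35 'b': node 2→3  ** P0@[33:35]
i=36 'd': node 3→6 (fail-walked)  ** P4@[36:36]
i=37 'd': node 6→8 (fail-walked)  ** P4@[37:37]
i=38 'b': node 8→9  ** P3@[37:38]
i=39 'c': node 9→0 (fail-walked)
i=40 'd': node 0→8  ** P4@[40:40]
i=41 'a': node 8→10  ** P5@[40:41]
i=42 'd': node 10→8 (fail-walked)  ** P4@[42:42]
i=43 'd': node 8→8 (fail-walked)  ** P4@[43:43]
i=44 'b': node 8→9  ** P3@[43:44]
i=45 'b': node 9→4 (fail-walked)
i=46 'b': node 4→4 (fail-walked)
i=47 'c': node 4→5  ** P1@[45:47]
i=48 'b': node 5→1 (fail-walked)
i=49 'b': node 1→4
i=50 'b': node 4→4 (fail-walked)
i=51 'd': node 4→6 (fail-walked)  ** P4@[51:51]
i=52 'a': node 6→7  ** P2@[50:52],P5@[51:52]
i=53 'c': node 7→0 (fail-walked)
i=54 'a': node 0→0
i=55 'b': node 0→1
i=56 'a': node 1→2
i=57 'b': node 2→3  ** P0@[55:57]
i=58 'd': node 3→6 (fail-walked)  ** P4@[58:58]
i=59 'c': node 6→0 (fail-walked)
i=60 'd': node 0→8  ** P4@[60:60]
i=61 'a': node 8→10  ** P5@[60:61]
i=62 'b': node 10→1 (fail-walked)
i=63 'b': node 1→4
i=64 'c': node 4→5  ** P1@[62:64]
i=65 'b': node 5→1 (fail-walked)
i=66 'b': node 1→4
i=67 'c': node 4→5  ** P1@[65:67]
i=68 'b': node 5→1 (fail-walked)
i=69 'c': node 1→0 (fail-walked)
i=70 'd': node 0→8  ** P4@[70:70]
i=71 'b': node 8→9  ** P3@[70:71]
i=72 'a': node 9→2 (fail-walked)
i=73 'b': node 2→3  ** P0@[71:73]
i=74 'd': node 3→6 (fail-walked)  ** P4@[74:74]

All matches (sorted): [[0,4],[1,5],[2,4],[3,3],[6,0],[8,1],[11,4],[12,3],[15,4],[16,4],[17,4],[18,3],[19,4],[25,1],[28,0],[30,4],[35,0],[36,4],[37,4],[38,3],[40,4],[41,5],[42,4],[43,4],[44,3],[47,1],[51,4],[52,2],[52,5],[57,0],[58,4],[60,4],[61,5],[64,1],[67,1],[70,4],[71,3],[73,0],[74,4]]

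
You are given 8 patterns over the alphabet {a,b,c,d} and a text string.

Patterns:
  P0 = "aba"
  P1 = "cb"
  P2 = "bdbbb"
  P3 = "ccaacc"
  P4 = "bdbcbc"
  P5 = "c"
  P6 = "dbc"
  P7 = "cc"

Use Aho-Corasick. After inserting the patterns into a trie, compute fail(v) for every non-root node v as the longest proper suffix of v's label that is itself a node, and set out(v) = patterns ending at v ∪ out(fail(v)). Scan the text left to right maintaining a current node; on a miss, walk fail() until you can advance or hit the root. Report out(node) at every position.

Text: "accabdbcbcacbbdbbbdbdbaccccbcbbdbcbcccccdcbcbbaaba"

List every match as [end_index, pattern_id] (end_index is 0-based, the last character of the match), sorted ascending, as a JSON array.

Build automaton:
Trie (insert patterns):
  0='ε' goto a→1 b→6 c→4 d→19
  1='a' goto b→2
  2='ab' goto a→3
  3='aba' goto ·  ←P0
  4='c' goto b→5 c→11  ←P5
  5='cb' goto ·  ←P1
  6='b' goto d→7
  7='bd' goto b→8
  8='bdb' goto b→9 c→16
  9='bdbb' goto b→10
  10='bdbbb' goto ·  ←P2
  11='cc' goto a→12  ←P7
  12='cca' goto a→13
  13='ccaa' goto c→14
  14='ccaac' goto c→15
  15='ccaacc' goto ·  ←P3
  16='bdbc' goto b→17
  17='bdbcb' goto c→18
  18='bdbcbc' goto ·  ←P4
  19='d' goto b→20
  20='db' goto c→21
  21='dbc' goto ·  ←P6

BFS fail/out derivation:
  fail(1) 'a': from fail(0)=0 chase 'a': 0 ⇒ 0;  out=∅∪out(0)=∅
  fail(4) 'c': from fail(0)=0 chase 'c': 0 ⇒ 0;  out={5}∪out(0)={5}
  fail(6) 'b': from fail(0)=0 chase 'b': 0 ⇒ 0;  out=∅∪out(0)=∅
  fail(19) 'd': from fail(0)=0 chase 'd': 0 ⇒ 0;  out=∅∪out(0)=∅
  fail(2) 'ab': from fail(1)=0 chase 'b': 0 ⇒ 6;  out=∅∪out(6)=∅
  fail(5) 'cb': from fail(4)=0 chase 'b': 0 ⇒ 6;  out={1}∪out(6)={1}
  fail(7) 'bd': from fail(6)=0 chase 'd': 0 ⇒ 19;  out=∅∪out(19)=∅
  fail(11) 'cc': from fail(4)=0 chase 'c': 0 ⇒ 4;  out={7}∪out(4)={5,7}
  fail(20) 'db': from fail(19)=0 chase 'b': 0 ⇒ 6;  out=∅∪out(6)=∅
  fail(3) 'aba': from fail(2)=6 chase 'a': 6→0 ⇒ 1;  out={0}∪out(1)={0}
  fail(8) 'bdb': from fail(7)=19 chase 'b': 19 ⇒ 20;  out=∅∪out(20)=∅
  fail(12) 'cca': from fail(11)=4 chase 'a': 4→0 ⇒ 1;  out=∅∪out(1)=∅
  fail(21) 'dbc': from fail(20)=6 chase 'c': 6→0 ⇒ 4;  out={6}∪out(4)={5,6}
  fail(9) 'bdbb': from fail(8)=20 chase 'b': 20→6→0 ⇒ 6;  out=∅∪out(6)=∅
  fail(13) 'ccaa': from fail(12)=1 chase 'a': 1→0 ⇒ 1;  out=∅∪out(1)=∅
  fail(16) 'bdbc': from fail(8)=20 chase 'c': 20 ⇒ 21;  out=∅∪out(21)={5,6}
  fail(10) 'bdbbb': from fail(9)=6 chase 'b': 6→0 ⇒ 6;  out={2}∪out(6)={2}
  fail(14) 'ccaac': from fail(13)=1 chase 'c': 1→0 ⇒ 4;  out=∅∪out(4)={5}
  fail(17) 'bdbcb': from fail(16)=21 chase 'b': 21→4 ⇒ 5;  out=∅∪out(5)={1}
  fail(15) 'ccaacc': from fail(14)=4 chase 'c': 4 ⇒ 11;  out={3}∪out(11)={3,5,7}
  fail(18) 'bdbcbc': from fail(17)=5 chase 'c': 5→6→0 ⇒ 4;  out={4}∪out(4)={4,5}

Run:
pos 0 'a': at 1
pos 1 'c': at 4 (fail-walked)  ** P5@[1:1]
pos 2 'c': at 11  ** P5@[2:2],P7@[1:2]
pos 3 'a': at 12
pos 4 'b': at 2 (fail-walked)
pos 5 'd': at 7 (fail-walked)
pos 6 'b': at 8
pos 7 'c': at 16  ** P5@[7:7],P6@[5:7]
pos 8 'b': at 17  ** P1@[7:8]
pos 9 'c': at 18  ** P4@[4:9],P5@[9:9]
pos 10 'a': at 1 (fail-walked)
pos 11 'c': at 4 (fail-walked)  ** P5@[11:11]
pos 12 'b': at 5  ** P1@[11:12]
pos 13 'b': at 6 (fail-walked)
pos 14 'd': at 7
pos 15 'b': at 8
pos 16 'b': at 9
pos 17 'b': at 10  ** P2@[13:17]
pos 18 'd': at 7 (fail-walked)
pos 19 'b': at 8
pos 20 'd': at 7 (fail-walked)
pos 21 'b': at 8
pos 22 'a': at 1 (fail-walked)
pos 23 'c': at 4 (fail-walked)  ** P5@[23:23]
pos 24 'c': at 11  ** P5@[24:24],P7@[23:24]
pos 25 'c': at 11 (fail-walked)  ** P5@[25:25],P7@[24:25]
pos 26 'c': at 11 (fail-walked)  ** P5@[26:26],P7@[25:26]
pos 27 'b': at 5 (fail-walked)  ** P1@[26:27]
pos 28 'c': at 4 (fail-walked)  ** P5@[28:28]
pos 29 'b': at 5  ** P1@[28:29]
pos 30 'b': at 6 (fail-walked)
pos 31 'd': at 7
pos 32 'b': at 8
pos 33 'c': at 16  ** P5@[33:33],P6@[31:33]
pos 34 'b': at 17  ** P1@[33:34]
pos 35 'c': at 18  ** P4@[30:35],P5@[35:35]
pos 36 'c': at 11 (fail-walked)  ** P5@[36:36],P7@[35:36]
pos 37 'c': at 11 (fail-walked)  ** P5@[37:37],P7@[36:37]
pos 38 'c': at 11 (fail-walked)  ** P5@[38:38],P7@[37:38]
pos 39 'c': at 11 (fail-walked)  ** P5@[39:39],P7@[38:39]
pos 40 'd': at 19 (fail-walked)
pos 41 'c': at 4 (fail-walked)  ** P5@[41:41]
pos 42 'b': at 5  ** P1@[41:42]
pos 43 'c': at 4 (fail-walked)  ** P5@[43:43]
pos 44 'b': at 5  ** P1@[43:44]
pos 45 'b': at 6 (fail-walked)
pos 46 'a': at 1 (fail-walked)
pos 47 'a': at 1 (fail-walked)
pos 48 'b': at 2
pos 49 'a': at 3  ** P0@[47:49]

Result: [[1,5],[2,5],[2,7],[7,5],[7,6],[8,1],[9,4],[9,5],[11,5],[12,1],[17,2],[23,5],[24,5],[24,7],[25,5],[25,7],[26,5],[26,7],[27,1],[28,5],[29,1],[33,5],[33,6],[34,1],[35,4],[35,5],[36,5],[36,7],[37,5],[37,7],[38,5],[38,7],[39,5],[39,7],[41,5],[42,1],[43,5],[44,1],[49,0]]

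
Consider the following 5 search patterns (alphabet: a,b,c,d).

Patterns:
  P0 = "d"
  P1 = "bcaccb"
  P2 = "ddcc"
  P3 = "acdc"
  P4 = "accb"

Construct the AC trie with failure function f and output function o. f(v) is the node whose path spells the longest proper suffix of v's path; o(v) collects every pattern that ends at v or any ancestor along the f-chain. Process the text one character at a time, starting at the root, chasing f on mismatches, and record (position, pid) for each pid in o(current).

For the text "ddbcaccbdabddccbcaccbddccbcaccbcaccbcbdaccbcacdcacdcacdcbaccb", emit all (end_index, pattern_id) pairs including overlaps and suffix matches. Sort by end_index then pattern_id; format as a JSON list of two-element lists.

Build automaton:
Trie nodes:
  0='ε' goto a→11 b→2 d→1
  1='d' goto d→8  [P0 ends]
  2='b' goto c→3
  3='bc' goto a→4
  4='bca' goto c→5
  5='bcac' goto c→6
  6='bcacc' goto b→7
  7='bcaccb' goto ·  [P1 ends]
  8='dd' goto c→9
  9='ddc' goto c→10
  10='ddcc' goto ·  [P2 ends]
  11='a' goto c→12
  12='ac' goto c→15 d→13
  13='acd' goto c→14
  14='acdc' goto ·  [P3 ends]
  15='acc' goto b→16
  16='accb' goto ·  [P4 ends]

Failure links (BFS by depth):
  fail(1) 'd': from fail(0)=0 chase 'd': 0 ⇒ 0;  out={0}∪out(0)={0}
  fail(2) 'b': from fail(0)=0 chase 'b': 0 ⇒ 0;  out=∅∪out(0)=∅
  fail(11) 'a': from fail(0)=0 chase 'a': 0 ⇒ 0;  out=∅∪out(0)=∅
  fail(3) 'bc': from fail(2)=0 chase 'c': 0 ⇒ 0;  out=∅∪out(0)=∅
  fail(8) 'dd': from fail(1)=0 chase 'd': 0 ⇒ 1;  out=∅∪out(1)={0}
  fail(12) 'ac': from fail(11)=0 chase 'c': 0 ⇒ 0;  out=∅∪out(0)=∅
  fail(4) 'bca': from fail(3)=0 chase 'a': 0 ⇒ 11;  out=∅∪out(11)=∅
  fail(9) 'ddc': from fail(8)=1 chase 'c': 1→0 ⇒ 0;  out=∅∪out(0)=∅
  fail(13) 'acd': from fail(12)=0 chase 'd': 0 ⇒ 1;  out=∅∪out(1)={0}
  fail(15) 'acc': from fail(12)=0 chase 'c': 0 ⇒ 0;  out=∅∪out(0)=∅
  fail(5) 'bcac': from fail(4)=11 chase 'c': 11 ⇒ 12;  out=∅∪out(12)=∅
  fail(10) 'ddcc': from fail(9)=0 chase 'c': 0 ⇒ 0;  out={2}∪out(0)={2}
  fail(14) 'acdc': from fail(13)=1 chase 'c': 1→0 ⇒ 0;  out={3}∪out(0)={3}
  fail(16) 'accb': from fail(15)=0 chase 'b': 0 ⇒ 2;  out={4}∪out(2)={4}
  fail(6) 'bcacc': from fail(5)=12 chase 'c': 12 ⇒ 15;  out=∅∪out(15)=∅
  fail(7) 'bcaccb': from fail(6)=15 chase 'b': 15 ⇒ 16;  out={1}∪out(16)={1,4}

Text stream:
i=0 'd': node 0→1  → match P0@[0:0]
i=1 'd': node 1→8  → match P0@[1:1]
i=2 'b': node 8→2 (via fail)
i=3 'c': node 2→3
i=4 'a': node 3→4
i=5 'c': node 4→5
i=6 'c': node 5→6
i=7 'b': node 6→7  → match P1@[2:7],P4@[4:7]
i=8 'd': node 7→1 (via fail)  → match P0@[8:8]
i=9 'a': node 1→11 (via fail)
i=10 'b': node 11→2 (via fail)
i=11 'd': node 2→1 (via fail)  → match P0@[11:11]
i=12 'd': node 1→8  → match P0@[12:12]
i=13 'c': node 8→9
i=14 'c': node 9→10  → match P2@[11:14]
i=15 'b': node 10→2 (via fail)
i=16 'c': node 2→3
i=17 'a': node 3→4
i=18 'c': node 4→5
i=19 'c': node 5→6
i=20 'b': node 6→7  → match P1@[15:20],P4@[17:20]
i=21 'd': node 7→1 (via fail)  → match P0@[21:21]
i=22 'd': node 1→8  → match P0@[22:22]
i=23 'c': node 8→9
i=24 'c': node 9→10  → match P2@[21:24]
i=25 'b': node 10→2 (via fail)
i=26 'c': node 2→3
i=27 'a': node 3→4
i=28 'c': node 4→5
i=29 'c': node 5→6
i=30 'b': node 6→7  → match P1@[25:30],P4@[27:30]
i=31 'c': node 7→3 (via fail)
i=32 'a': node 3→4
i=33 'c': node 4→5
i=34 'c': node 5→6
i=35 'b': node 6→7  → match P1@[30:35],P4@[32:35]
i=36 'c': node 7→3 (via fail)
i=37 'b': node 3→2 (via fail)
i=38 'd': node 2→1 (via fail)  → match P0@[38:38]
i=39 'a': node 1→11 (via fail)
i=40 'c': node 11→12
i=41 'c': node 12→15
i=42 'b': node 15→16  → match P4@[39:42]
i=43 'c': node 16→3 (via fail)
i=44 'a': node 3→4
i=45 'c': node 4→5
i=46 'd': node 5→13 (via fail)  → match P0@[46:46]
i=47 'c': node 13→14  → match P3@[44:47]
i=48 'a': node 14→11 (via fail)
i=49 'c': node 11→12
i=50 'd': node 12→13  → match P0@[50:50]
i=51 'c': node 13→14  → match P3@[48:51]
i=52 'a': node 14→11 (via fail)
i=53 'c': node 11→12
i=54 'd': node 12→13  → match P0@[54:54]
i=55 'c': node 13→14  → match P3@[52:55]
i=56 'b': node 14→2 (via fail)
i=57 'a': node 2→11 (via fail)
i=58 'c': node 11→12
i=59 'c': node 12→15
i=60 'b': node 15→16  → match P4@[57:60]

Matches: [[0,0],[1,0],[7,1],[7,4],[8,0],[11,0],[12,0],[14,2],[20,1],[20,4],[21,0],[22,0],[24,2],[30,1],[30,4],[35,1],[35,4],[38,0],[42,4],[46,0],[47,3],[50,0],[51,3],[54,0],[55,3],[60,4]]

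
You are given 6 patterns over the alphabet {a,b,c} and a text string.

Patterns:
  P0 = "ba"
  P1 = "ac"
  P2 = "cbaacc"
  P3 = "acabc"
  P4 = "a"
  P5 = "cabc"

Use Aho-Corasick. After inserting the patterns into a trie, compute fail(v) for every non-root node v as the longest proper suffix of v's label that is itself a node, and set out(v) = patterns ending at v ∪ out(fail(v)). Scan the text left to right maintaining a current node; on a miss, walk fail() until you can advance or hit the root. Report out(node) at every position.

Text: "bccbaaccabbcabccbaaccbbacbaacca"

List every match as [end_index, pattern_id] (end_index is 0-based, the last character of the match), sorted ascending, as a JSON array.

Build automaton:
Trie (insert patterns):
  n0 'ε': a→3 b→1 c→5
  n1 'b': a→2
  n2 'ba': ·  ←P0
  n3 'a': c→4  ←P4
  n4 'ac': a→11  ←P1
  n5 'c': a→14 b→6
  n6 'cb': a→7
  n7 'cba': a→8
  n8 'cbaa': c→9
  n9 'cbaac': c→10
  n10 'cbaacc': ·  ←P2
  n11 'aca': b→12
  n12 'acab': c→13
  n13 'acabc': ·  ←P3
  n14 'ca': b→15
  n15 'cab': c→16
  n16 'cabc': ·  ←P5

Failure links (BFS by depth):
  fail(1) 'b': from fail(0)=0 chase 'b': 0 ⇒ 0;  out=∅∪out(0)=∅
  fail(3) 'a': from fail(0)=0 chase 'a': 0 ⇒ 0;  out={4}∪out(0)={4}
  fail(5) 'c': from fail(0)=0 chase 'c': 0 ⇒ 0;  out=∅∪out(0)=∅
  fail(2) 'ba': from fail(1)=0 chase 'a': 0 ⇒ 3;  out={0}∪out(3)={0,4}
  fail(4) 'ac': from fail(3)=0 chase 'c': 0 ⇒ 5;  out={1}∪out(5)={1}
  fail(6) 'cb': from fail(5)=0 chase 'b': 0 ⇒ 1;  out=∅∪out(1)=∅
  fail(14) 'ca': from fail(5)=0 chase 'a': 0 ⇒ 3;  out=∅∪out(3)={4}
  fail(7) 'cba': from fail(6)=1 chase 'a': 1 ⇒ 2;  out=∅∪out(2)={0,4}
  fail(11) 'aca': from fail(4)=5 chase 'a': 5 ⇒ 14;  out=∅∪out(14)={4}
  fail(15) 'cab': from fail(14)=3 chase 'b': 3→0 ⇒ 1;  out=∅∪out(1)=∅
  fail(8) 'cbaa': from fail(7)=2 chase 'a': 2→3→0 ⇒ 3;  out=∅∪out(3)={4}
  fail(12) 'acab': from fail(11)=14 chase 'b': 14 ⇒ 15;  out=∅∪out(15)=∅
  fail(16) 'cabc': from fail(15)=1 chase 'c': 1→0 ⇒ 5;  out={5}∪out(5)={5}
  fail(9) 'cbaac': from fail(8)=3 chase 'c': 3 ⇒ 4;  out=∅∪out(4)={1}
  fail(13) 'acabc': from fail(12)=15 chase 'c': 15 ⇒ 16;  out={3}∪out(16)={3,5}
  fail(10) 'cbaacc': from fail(9)=4 chase 'c': 4→5→0 ⇒ 5;  out={2}∪out(5)={2}

Run:
i=0 'b': node 0→1
i=1 'c': node 1→5 ·f
i=2 'c': node 5→5 ·f
i=3 'b': node 5→6
i=4 'a': node 6→7  emit P0@[3:4],P4@[4:4]
i=5 'a': node 7→8  emit P4@[5:5]
i=6 'c': node 8→9  emit P1@[5:6]
i=7 'c': node 9→10  emit P2@[2:7]
i=8 'a': node 10→14 ·f  emit P4@[8:8]
i=9 'b': node 14→15
i=10 'b': node 15→1 ·f
i=11 'c': node 1→5 ·f
i=12 'a': node 5→14  emit P4@[12:12]
i=13 'b': node 14→15
i=14 'c': node 15→16  emit P5@[11:14]
i=15 'c': node 16→5 ·f
i=16 'b': node 5→6
i=17 'a': node 6→7  emit P0@[16:17],P4@[17:17]
i=18 'a': node 7→8  emit P4@[18:18]
i=19 'c': node 8→9  emit P1@[18:19]
i=20 'c': node 9→10  emit P2@[15:20]
i=21 'b': node 10→6 ·f
i=22 'b': node 6→1 ·f
i=23 'a': node 1→2  emit P0@[22:23],P4@[23:23]
i=24 'c': node 2→4 ·f  emit P1@[23:24]
i=25 'b': node 4→6 ·f
i=26 'a': node 6→7  emit P0@[25:26],P4@[26:26]
i=27 'a': node 7→8  emit P4@[27:27]
i=28 'c': node 8→9  emit P1@[27:28]
i=29 'c': node 9→10  emit P2@[24:29]
i=30 'a': node 10→14 ·f  emit P4@[30:30]

All matches (sorted): [[4,0],[4,4],[5,4],[6,1],[7,2],[8,4],[12,4],[14,5],[17,0],[17,4],[18,4],[19,1],[20,2],[23,0],[23,4],[24,1],[26,0],[26,4],[27,4],[28,1],[29,2],[30,4]]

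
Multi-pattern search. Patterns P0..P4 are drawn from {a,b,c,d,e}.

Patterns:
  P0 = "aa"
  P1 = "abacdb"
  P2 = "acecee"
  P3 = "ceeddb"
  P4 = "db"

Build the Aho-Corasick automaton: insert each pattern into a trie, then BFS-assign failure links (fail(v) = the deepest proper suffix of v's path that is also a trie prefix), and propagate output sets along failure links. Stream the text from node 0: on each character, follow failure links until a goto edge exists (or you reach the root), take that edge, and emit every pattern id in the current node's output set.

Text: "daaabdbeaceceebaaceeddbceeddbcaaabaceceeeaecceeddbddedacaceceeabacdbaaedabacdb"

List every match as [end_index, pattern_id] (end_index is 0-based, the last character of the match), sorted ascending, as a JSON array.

Build:
Trie nodes:
  n0 'ε': a→1 c→13 d→19
  n1 'a': a→2 b→3 c→8
  n2 'aa': ·  ←P0
  n3 'ab': a→4
  n4 'aba': c→5
  n5 'abac': d→6
  n6 'abacd': b→7
  n7 'abacdb': ·  ←P1
  n8 'ac': e→9
  n9 'ace': c→10
  n10 'acec': e→11
  n11 'acece': e→12
  n12 'acecee': ·  ←P2
  n13 'c': e→14
  n14 'ce': e→15
  n15 'cee': d→16
  n16 'ceed': d→17
  n17 'ceedd': b→18
  n18 'ceeddb': ·  ←P3
  n19 'd': b→20
  n20 'db': ·  ←P4

BFS fail/out derivation:
  fail(1) 'a': from fail(0)=0 chase 'a': 0 ⇒ 0;  out=∅∪out(0)=∅
  fail(13) 'c': from fail(0)=0 chase 'c': 0 ⇒ 0;  out=∅∪out(0)=∅
  fail(19) 'd': from fail(0)=0 chase 'd': 0 ⇒ 0;  out=∅∪out(0)=∅
  fail(2) 'aa': from fail(1)=0 chase 'a': 0 ⇒ 1;  out={0}∪out(1)={0}
  fail(3) 'ab': from fail(1)=0 chase 'b': 0 ⇒ 0;  out=∅∪out(0)=∅
  fail(8) 'ac': from fail(1)=0 chase 'c': 0 ⇒ 13;  out=∅∪out(13)=∅
  fail(14) 'ce': from fail(13)=0 chase 'e': 0 ⇒ 0;  out=∅∪out(0)=∅
  fail(20) 'db': from fail(19)=0 chase 'b': 0 ⇒ 0;  out={4}∪out(0)={4}
  fail(4) 'aba': from fail(3)=0 chase 'a': 0 ⇒ 1;  out=∅∪out(1)=∅
  fail(9) 'ace': from fail(8)=13 chase 'e': 13 ⇒ 14;  out=∅∪out(14)=∅
  fail(15) 'cee': from fail(14)=0 chase 'e': 0 ⇒ 0;  out=∅∪out(0)=∅
  fail(5) 'abac': from fail(4)=1 chase 'c': 1 ⇒ 8;  out=∅∪out(8)=∅
  fail(10) 'acec': from fail(9)=14 chase 'c': 14→0 ⇒ 13;  out=∅∪out(13)=∅
  fail(16) 'ceed': from fail(15)=0 chase 'd': 0 ⇒ 19;  out=∅∪out(19)=∅
  fail(6) 'abacd': from fail(5)=8 chase 'd': 8→13→0 ⇒ 19;  out=∅∪out(19)=∅
  fail(11) 'acece': from fail(10)=13 chase 'e': 13 ⇒ 14;  out=∅∪out(14)=∅
  fail(17) 'ceedd': from fail(16)=19 chase 'd': 19→0 ⇒ 19;  out=∅∪out(19)=∅
  fail(7) 'abacdb': from fail(6)=19 chase 'b': 19 ⇒ 20;  out={1}∪out(20)={1,4}
  fail(12) 'acecee': from fail(11)=14 chase 'e': 14 ⇒ 15;  out={2}∪out(15)={2}
  fail(18) 'ceeddb': from fail(17)=19 chase 'b': 19 ⇒ 20;  out={3}∪out(20)={3,4}

Run:
[0] read 'd'  n0⇒n19
[1] read 'a'  n19⇒n1 ·f
[2] read 'a'  n1⇒n2  → match P0@[1:2]
[3] read 'a'  n2⇒n2 ·f  → match P0@[2:3]
[4] read 'b'  n2⇒n3 ·f
[5] read 'd'  n3⇒n19 ·f
[6] read 'b'  n19⇒n20  → match P4@[5:6]
[7] read 'e'  n20⇒n0 ·f
[8] read 'a'  n0⇒n1
[9] read 'c'  n1⇒n8
[10] read 'e'  n8⇒n9
[11] read 'c'  n9⇒n10
[12] read 'e'  n10⇒n11
[13] read 'e'  n11⇒n12  → match P2@[8:13]
[14] read 'b'  n12⇒n0 ·f
[15] read 'a'  n0⇒n1
[16] read 'a'  n1⇒n2  → match P0@[15:16]
[17] read 'c'  n2⇒n8 ·f
[18] read 'e'  n8⇒n9
[19] read 'e'  n9⇒n15 ·f
[20] read 'd'  n15⇒n16
[21] read 'd'  n16⇒n17
[22] read 'b'  n17⇒n18  → match P3@[17:22],P4@[21:22]
[23] read 'c'  n18⇒n13 ·f
[24] read 'e'  n13⇒n14
[25] read 'e'  n14⇒n15
[26] read 'd'  n15⇒n16
[27] read 'd'  n16⇒n17
[28] read 'b'  n17⇒n18  → match P3@[23:28],P4@[27:28]
[29] read 'c'  n18⇒n13 ·f
[30] read 'a'  n13⇒n1 ·f
[31] read 'a'  n1⇒n2  → match P0@[30:31]
[32] read 'a'  n2⇒n2 ·f  → match P0@[31:32]
[33] read 'b'  n2⇒n3 ·f
[34] read 'a'  n3⇒n4
[35] read 'c'  n4⇒n5
[36] read 'e'  n5⇒n9 ·f
[37] read 'c'  n9⇒n10
[38] read 'e'  n10⇒n11
[39] read 'e'  n11⇒n12  → match P2@[34:39]
[40] read 'e'  n12⇒n0 ·f
[41] read 'a'  n0⇒n1
[42] read 'e'  n1⇒n0 ·f
[43] read 'c'  n0⇒n13
[44] read 'c'  n13⇒n13 ·f
[45] read 'e'  n13⇒n14
[46] read 'e'  n14⇒n15
[47] read 'd'  n15⇒n16
[48] read 'd'  n16⇒n17
[49] read 'b'  n17⇒n18  → match P3@[44:49],P4@[48:49]
[50] read 'd'  n18⇒n19 ·f
[51] read 'd'  n19⇒n19 ·f
[52] read 'e'  n19⇒n0 ·f
[53] read 'd'  n0⇒n19
[54] read 'a'  n19⇒n1 ·f
[55] read 'c'  n1⇒n8
[56] read 'a'  n8⇒n1 ·f
[57] read 'c'  n1⇒n8
[58] read 'e'  n8⇒n9
[59] read 'c'  n9⇒n10
[60] read 'e'  n10⇒n11
[61] read 'e'  n11⇒n12  → match P2@[56:61]
[62] read 'a'  n12⇒n1 ·f
[63] read 'b'  n1⇒n3
[64] read 'a'  n3⇒n4
[65] read 'c'  n4⇒n5
[66] read 'd'  n5⇒n6
[67] read 'b'  n6⇒n7  → match P1@[62:67],P4@[66:67]
[68] read 'a'  n7⇒n1 ·f
[69] read 'a'  n1⇒n2  → match P0@[68:69]
[70] read 'e'  n2⇒n0 ·f
[71] read 'd'  n0⇒n19
[72] read 'a'  n19⇒n1 ·f
[73] read 'b'  n1⇒n3
[74] read 'a'  n3⇒n4
[75] read 'c'  n4⇒n5
[76] read 'd'  n5⇒n6
[77] read 'b'  n6⇒n7  → match P1@[72:77],P4@[76:77]

Result: [[2,0],[3,0],[6,4],[13,2],[16,0],[22,3],[22,4],[28,3],[28,4],[31,0],[32,0],[39,2],[49,3],[49,4],[61,2],[67,1],[67,4],[69,0],[77,1],[77,4]]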